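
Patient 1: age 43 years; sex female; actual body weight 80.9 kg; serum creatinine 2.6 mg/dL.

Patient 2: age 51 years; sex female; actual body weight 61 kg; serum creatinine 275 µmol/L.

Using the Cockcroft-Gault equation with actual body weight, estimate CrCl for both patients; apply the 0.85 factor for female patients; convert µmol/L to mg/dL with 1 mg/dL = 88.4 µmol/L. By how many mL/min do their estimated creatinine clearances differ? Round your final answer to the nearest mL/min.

15 mL/min

Patient 1: CrCl = (140 − 43) × 80.9 / (72 × 2.6) × 0.85 = 7847.3 / 187.20 × 0.85 ≈ 35.6 mL/min
Patient 2: SCr = 275 / 88.4 = 3.111 mg/dL
Patient 2: CrCl = (140 − 51) × 61 / (72 × 3.111) × 0.85 = 5429.0 / 223.99 × 0.85 ≈ 20.6 mL/min
|35.6 − 20.6| = 15.0 mL/min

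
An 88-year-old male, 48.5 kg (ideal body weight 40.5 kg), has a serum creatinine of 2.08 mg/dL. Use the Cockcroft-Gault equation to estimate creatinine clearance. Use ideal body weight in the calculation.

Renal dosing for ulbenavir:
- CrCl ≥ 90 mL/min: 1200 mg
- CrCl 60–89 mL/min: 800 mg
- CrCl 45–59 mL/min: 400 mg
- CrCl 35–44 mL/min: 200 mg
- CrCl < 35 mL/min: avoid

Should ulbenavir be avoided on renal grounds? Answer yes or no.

yes

CrCl = (140 − 88) × 40.5 / (72 × 2.08) = 2106.0 / 149.76 ≈ 14.1 mL/min
CrCl ≈ 14 mL/min, which is < 35 mL/min.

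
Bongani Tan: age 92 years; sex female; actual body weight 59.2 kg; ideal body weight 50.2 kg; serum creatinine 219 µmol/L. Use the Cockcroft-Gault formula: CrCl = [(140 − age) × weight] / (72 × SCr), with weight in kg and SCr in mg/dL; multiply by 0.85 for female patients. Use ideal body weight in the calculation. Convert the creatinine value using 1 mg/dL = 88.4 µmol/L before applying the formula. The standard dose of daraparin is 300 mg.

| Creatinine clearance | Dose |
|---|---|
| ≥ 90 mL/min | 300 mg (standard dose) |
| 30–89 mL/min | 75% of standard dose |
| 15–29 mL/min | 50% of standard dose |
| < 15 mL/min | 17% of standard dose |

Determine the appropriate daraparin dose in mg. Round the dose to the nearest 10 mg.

SCr = 219 / 88.4 = 2.477 mg/dL
CrCl = (140 − 92) × 50.2 / (72 × 2.477) × 0.85 = 2409.6 / 178.34 × 0.85 ≈ 11.5 mL/min
CrCl ≈ 11 mL/min → bracket < 15 mL/min.
17% of 300 mg = 51 mg → 50 mg

50 mg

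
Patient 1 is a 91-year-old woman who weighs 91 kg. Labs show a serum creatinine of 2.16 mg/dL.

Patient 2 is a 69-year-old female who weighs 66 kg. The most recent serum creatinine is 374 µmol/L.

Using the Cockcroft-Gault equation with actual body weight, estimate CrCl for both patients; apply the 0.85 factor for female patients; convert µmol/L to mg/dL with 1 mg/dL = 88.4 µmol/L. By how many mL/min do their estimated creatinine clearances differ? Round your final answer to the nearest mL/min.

11 mL/min

Patient 1: CrCl = (140 − 91) × 91 / (72 × 2.16) × 0.85 = 4459.0 / 155.52 × 0.85 ≈ 24.4 mL/min
Patient 2: SCr = 374 / 88.4 = 4.231 mg/dL
Patient 2: CrCl = (140 − 69) × 66 / (72 × 4.231) × 0.85 = 4686.0 / 304.63 × 0.85 ≈ 13.1 mL/min
|24.4 − 13.1| = 11.3 mL/min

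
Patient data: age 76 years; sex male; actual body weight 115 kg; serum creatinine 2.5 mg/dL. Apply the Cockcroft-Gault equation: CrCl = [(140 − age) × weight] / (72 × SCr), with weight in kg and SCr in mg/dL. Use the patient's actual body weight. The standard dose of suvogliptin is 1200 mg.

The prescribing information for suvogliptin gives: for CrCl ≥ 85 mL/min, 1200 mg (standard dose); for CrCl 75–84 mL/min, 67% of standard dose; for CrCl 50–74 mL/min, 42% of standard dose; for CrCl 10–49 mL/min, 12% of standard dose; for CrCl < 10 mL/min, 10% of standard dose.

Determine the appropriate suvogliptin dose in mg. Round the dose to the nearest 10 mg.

CrCl = (140 − 76) × 115 / (72 × 2.5) = 7360.0 / 180.00 ≈ 40.9 mL/min
CrCl ≈ 41 mL/min → bracket 10–49 mL/min.
12% of 1200 mg = 144 mg → 140 mg

140 mg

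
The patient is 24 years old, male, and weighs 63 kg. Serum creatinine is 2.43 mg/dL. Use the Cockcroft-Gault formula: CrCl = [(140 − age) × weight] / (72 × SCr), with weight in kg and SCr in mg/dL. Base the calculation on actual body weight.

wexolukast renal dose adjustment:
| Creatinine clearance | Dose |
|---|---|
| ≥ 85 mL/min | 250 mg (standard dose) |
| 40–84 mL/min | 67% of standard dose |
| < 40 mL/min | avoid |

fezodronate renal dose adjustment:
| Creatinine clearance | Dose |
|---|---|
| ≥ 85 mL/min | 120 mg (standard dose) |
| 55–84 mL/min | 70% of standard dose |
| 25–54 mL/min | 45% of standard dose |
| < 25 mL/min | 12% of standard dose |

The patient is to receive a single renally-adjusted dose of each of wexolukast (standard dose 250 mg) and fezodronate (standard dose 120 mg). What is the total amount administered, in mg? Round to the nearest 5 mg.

CrCl = (140 − 24) × 63 / (72 × 2.43) = 7308.0 / 174.96 ≈ 41.8 mL/min
CrCl ≈ 42 mL/min.
wexolukast: 40–84 mL/min → 67% of 250 mg = 167.5 mg.
fezodronate: 25–54 mL/min → 45% of 120 mg = 54 mg.
Total = 167.5 + 54 = 221.5 mg.

220 mg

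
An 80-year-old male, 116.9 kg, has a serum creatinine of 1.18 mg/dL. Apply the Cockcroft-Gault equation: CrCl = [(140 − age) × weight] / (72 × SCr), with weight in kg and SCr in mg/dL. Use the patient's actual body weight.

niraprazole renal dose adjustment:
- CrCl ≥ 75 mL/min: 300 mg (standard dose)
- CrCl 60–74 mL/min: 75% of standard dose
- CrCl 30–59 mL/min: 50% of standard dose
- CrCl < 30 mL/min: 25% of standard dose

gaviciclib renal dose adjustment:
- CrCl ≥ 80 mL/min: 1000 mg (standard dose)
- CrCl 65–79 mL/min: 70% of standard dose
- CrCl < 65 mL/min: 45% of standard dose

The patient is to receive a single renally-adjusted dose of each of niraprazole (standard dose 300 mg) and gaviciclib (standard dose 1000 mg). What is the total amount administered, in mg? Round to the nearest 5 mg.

1300 mg

CrCl = (140 − 80) × 116.9 / (72 × 1.18) = 7014.0 / 84.96 ≈ 82.6 mL/min
CrCl ≈ 83 mL/min.
niraprazole: ≥ 75 mL/min → 100% of 300 mg = 300 mg.
gaviciclib: ≥ 80 mL/min → 100% of 1000 mg = 1000 mg.
Total = 300 + 1000 = 1300 mg.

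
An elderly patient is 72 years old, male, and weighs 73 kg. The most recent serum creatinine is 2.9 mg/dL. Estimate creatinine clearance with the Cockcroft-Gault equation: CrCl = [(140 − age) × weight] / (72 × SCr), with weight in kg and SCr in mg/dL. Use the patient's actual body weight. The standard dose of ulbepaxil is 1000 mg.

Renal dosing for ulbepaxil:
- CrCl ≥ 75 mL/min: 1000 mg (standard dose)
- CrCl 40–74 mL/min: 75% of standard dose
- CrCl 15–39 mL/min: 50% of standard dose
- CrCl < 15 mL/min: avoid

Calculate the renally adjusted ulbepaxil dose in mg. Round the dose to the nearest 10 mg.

500 mg

CrCl = (140 − 72) × 73 / (72 × 2.9) = 4964.0 / 208.80 ≈ 23.8 mL/min
CrCl ≈ 24 mL/min → bracket 15–39 mL/min.
50% of 1000 mg = 500 mg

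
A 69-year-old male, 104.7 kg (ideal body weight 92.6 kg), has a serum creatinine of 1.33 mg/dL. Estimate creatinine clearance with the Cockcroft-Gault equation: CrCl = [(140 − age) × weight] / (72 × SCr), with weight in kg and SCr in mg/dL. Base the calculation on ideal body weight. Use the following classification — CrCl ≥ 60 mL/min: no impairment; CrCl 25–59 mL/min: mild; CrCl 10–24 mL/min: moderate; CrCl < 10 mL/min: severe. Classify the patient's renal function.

no impairment

CrCl = (140 − 69) × 92.6 / (72 × 1.33) = 6574.6 / 95.76 ≈ 68.7 mL/min
69 mL/min falls in the 'no impairment' range.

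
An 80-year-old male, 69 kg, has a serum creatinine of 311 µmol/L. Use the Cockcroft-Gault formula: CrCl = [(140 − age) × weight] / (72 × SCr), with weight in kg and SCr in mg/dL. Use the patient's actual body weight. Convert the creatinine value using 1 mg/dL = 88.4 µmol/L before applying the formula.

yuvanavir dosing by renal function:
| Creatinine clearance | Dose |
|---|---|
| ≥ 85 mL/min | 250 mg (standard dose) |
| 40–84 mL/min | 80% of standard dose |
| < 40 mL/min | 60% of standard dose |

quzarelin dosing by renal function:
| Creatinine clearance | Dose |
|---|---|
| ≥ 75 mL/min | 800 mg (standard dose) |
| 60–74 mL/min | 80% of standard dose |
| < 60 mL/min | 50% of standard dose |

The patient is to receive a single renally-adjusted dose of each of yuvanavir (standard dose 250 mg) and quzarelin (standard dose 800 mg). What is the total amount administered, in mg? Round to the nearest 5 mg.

SCr = 311 / 88.4 = 3.518 mg/dL
CrCl = (140 − 80) × 69 / (72 × 3.518) = 4140.0 / 253.30 ≈ 16.3 mL/min
CrCl ≈ 16 mL/min.
yuvanavir: < 40 mL/min → 60% of 250 mg = 150 mg.
quzarelin: < 60 mL/min → 50% of 800 mg = 400 mg.
Total = 150 + 400 = 550 mg.

550 mg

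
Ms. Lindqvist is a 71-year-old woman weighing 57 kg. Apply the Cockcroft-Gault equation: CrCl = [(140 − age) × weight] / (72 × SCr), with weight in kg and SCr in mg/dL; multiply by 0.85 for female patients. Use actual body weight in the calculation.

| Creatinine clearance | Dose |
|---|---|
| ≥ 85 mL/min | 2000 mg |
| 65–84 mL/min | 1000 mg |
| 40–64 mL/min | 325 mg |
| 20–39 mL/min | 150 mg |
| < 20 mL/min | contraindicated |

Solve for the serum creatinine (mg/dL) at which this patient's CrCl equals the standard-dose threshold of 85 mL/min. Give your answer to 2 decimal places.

Standard dose requires CrCl ≥ 85 mL/min.
Set (140 − 71) × 57 × 0.85 / (72 × SCr) = 85
SCr = (140 − 71) × 57 × 0.85 / (72 × 85) = 0.546 mg/dL

0.55 mg/dL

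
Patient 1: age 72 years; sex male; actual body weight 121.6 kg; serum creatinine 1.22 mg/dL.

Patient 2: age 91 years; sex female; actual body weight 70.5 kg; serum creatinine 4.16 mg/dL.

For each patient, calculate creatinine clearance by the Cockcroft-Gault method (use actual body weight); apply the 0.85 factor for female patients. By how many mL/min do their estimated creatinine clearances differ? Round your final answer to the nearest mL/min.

Patient 1: CrCl = (140 − 72) × 121.6 / (72 × 1.22) = 8268.8 / 87.84 ≈ 94.1 mL/min
Patient 2: CrCl = (140 − 91) × 70.5 / (72 × 4.16) × 0.85 = 3454.5 / 299.52 × 0.85 ≈ 9.8 mL/min
|94.1 − 9.8| = 84.3 mL/min

84 mL/min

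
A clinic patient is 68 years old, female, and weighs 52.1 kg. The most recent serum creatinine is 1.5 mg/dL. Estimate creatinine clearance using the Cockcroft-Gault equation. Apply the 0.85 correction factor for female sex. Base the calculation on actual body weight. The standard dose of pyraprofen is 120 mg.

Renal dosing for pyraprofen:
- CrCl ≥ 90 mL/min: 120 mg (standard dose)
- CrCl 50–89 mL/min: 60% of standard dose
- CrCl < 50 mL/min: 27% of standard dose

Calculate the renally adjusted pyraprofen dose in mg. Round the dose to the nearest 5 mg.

30 mg

CrCl = (140 − 68) × 52.1 / (72 × 1.5) × 0.85 = 3751.2 / 108.00 × 0.85 ≈ 29.5 mL/min
CrCl ≈ 30 mL/min → bracket < 50 mL/min.
27% of 120 mg = 32.4 mg → 30 mg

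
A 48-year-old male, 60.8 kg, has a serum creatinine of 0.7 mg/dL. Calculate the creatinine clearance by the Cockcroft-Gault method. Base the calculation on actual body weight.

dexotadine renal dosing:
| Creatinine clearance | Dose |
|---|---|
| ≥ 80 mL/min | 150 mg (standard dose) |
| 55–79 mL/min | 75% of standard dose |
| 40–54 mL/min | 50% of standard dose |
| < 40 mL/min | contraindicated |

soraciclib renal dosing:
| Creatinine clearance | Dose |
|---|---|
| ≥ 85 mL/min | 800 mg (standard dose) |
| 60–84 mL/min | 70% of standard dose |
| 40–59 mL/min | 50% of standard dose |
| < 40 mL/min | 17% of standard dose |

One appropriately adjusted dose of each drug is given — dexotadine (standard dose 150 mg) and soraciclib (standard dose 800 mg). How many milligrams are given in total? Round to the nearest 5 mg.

950 mg

CrCl = (140 − 48) × 60.8 / (72 × 0.7) = 5593.6 / 50.40 ≈ 111.0 mL/min
CrCl ≈ 111 mL/min.
dexotadine: ≥ 80 mL/min → 100% of 150 mg = 150 mg.
soraciclib: ≥ 85 mL/min → 100% of 800 mg = 800 mg.
Total = 150 + 800 = 950 mg.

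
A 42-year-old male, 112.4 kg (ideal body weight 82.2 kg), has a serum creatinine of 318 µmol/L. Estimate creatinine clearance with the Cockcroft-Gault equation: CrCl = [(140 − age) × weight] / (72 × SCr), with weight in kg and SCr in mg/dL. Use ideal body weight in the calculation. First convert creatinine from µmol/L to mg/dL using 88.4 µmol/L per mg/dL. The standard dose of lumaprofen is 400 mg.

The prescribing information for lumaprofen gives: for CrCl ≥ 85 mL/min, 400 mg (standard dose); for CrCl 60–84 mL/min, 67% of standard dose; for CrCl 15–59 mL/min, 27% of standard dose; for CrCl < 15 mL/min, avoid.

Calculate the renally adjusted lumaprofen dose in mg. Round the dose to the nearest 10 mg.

110 mg

SCr = 318 / 88.4 = 3.597 mg/dL
CrCl = (140 − 42) × 82.2 / (72 × 3.597) = 8055.6 / 258.98 ≈ 31.1 mL/min
CrCl ≈ 31 mL/min → bracket 15–59 mL/min.
27% of 400 mg = 108 mg → 110 mg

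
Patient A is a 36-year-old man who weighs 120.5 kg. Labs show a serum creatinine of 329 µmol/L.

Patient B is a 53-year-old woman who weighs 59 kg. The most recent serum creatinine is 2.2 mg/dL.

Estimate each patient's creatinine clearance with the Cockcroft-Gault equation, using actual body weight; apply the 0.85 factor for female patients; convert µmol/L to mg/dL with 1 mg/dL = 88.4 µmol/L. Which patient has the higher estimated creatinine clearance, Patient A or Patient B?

Patient A: SCr = 329 / 88.4 = 3.722 mg/dL
Patient A: CrCl = (140 − 36) × 120.5 / (72 × 3.722) = 12532.0 / 267.98 ≈ 46.8 mL/min
Patient B: CrCl = (140 − 53) × 59 / (72 × 2.2) × 0.85 = 5133.0 / 158.40 × 0.85 ≈ 27.5 mL/min
46.8 vs 27.5 mL/min → Patient A is higher.

Patient A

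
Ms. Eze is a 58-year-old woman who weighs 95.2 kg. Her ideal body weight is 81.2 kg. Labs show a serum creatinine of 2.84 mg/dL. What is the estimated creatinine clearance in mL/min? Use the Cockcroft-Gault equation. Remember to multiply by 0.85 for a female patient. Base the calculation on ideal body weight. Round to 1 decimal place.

CrCl = (140 − 58) × 81.2 / (72 × 2.84) × 0.85 = 6658.4 / 204.48 × 0.85 ≈ 27.7 mL/min

27.7 mL/min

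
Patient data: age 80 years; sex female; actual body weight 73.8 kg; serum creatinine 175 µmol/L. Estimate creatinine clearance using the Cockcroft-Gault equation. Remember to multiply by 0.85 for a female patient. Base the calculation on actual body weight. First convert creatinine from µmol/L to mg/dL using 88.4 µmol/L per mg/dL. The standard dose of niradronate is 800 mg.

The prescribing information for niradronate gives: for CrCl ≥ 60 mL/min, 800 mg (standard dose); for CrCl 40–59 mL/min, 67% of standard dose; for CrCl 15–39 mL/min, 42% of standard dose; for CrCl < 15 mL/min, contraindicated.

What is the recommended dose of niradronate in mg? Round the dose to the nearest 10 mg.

SCr = 175 / 88.4 = 1.98 mg/dL
CrCl = (140 − 80) × 73.8 / (72 × 1.98) × 0.85 = 4428.0 / 142.56 × 0.85 ≈ 26.4 mL/min
CrCl ≈ 26 mL/min → bracket 15–39 mL/min.
42% of 800 mg = 336 mg → 340 mg

340 mg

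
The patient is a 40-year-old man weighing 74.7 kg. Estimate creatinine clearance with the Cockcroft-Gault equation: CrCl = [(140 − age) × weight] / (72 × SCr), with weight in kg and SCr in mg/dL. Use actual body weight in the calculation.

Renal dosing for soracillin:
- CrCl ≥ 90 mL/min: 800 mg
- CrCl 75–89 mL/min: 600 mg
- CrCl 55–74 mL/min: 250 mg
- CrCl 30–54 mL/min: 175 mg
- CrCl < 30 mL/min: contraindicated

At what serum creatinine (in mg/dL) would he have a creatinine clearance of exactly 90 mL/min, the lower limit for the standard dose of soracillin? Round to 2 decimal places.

Standard dose requires CrCl ≥ 90 mL/min.
Set (140 − 40) × 74.7 / (72 × SCr) = 90
SCr = (140 − 40) × 74.7 / (72 × 90) = 1.153 mg/dL

1.15 mg/dL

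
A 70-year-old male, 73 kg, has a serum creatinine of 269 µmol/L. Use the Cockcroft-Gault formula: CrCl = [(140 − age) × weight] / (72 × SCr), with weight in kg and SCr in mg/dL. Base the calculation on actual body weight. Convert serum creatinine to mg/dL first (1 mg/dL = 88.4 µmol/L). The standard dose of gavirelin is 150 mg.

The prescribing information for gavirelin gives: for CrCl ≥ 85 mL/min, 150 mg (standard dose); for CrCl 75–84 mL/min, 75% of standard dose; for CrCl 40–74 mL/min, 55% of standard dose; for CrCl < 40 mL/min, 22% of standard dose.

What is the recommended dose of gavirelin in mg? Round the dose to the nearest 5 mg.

SCr = 269 / 88.4 = 3.043 mg/dL
CrCl = (140 − 70) × 73 / (72 × 3.043) = 5110.0 / 219.10 ≈ 23.3 mL/min
CrCl ≈ 23 mL/min → bracket < 40 mL/min.
22% of 150 mg = 33 mg → 35 mg

35 mg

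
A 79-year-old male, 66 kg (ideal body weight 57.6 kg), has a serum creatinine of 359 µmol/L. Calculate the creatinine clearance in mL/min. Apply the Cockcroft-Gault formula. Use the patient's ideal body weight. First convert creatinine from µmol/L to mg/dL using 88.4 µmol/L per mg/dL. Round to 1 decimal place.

12.0 mL/min

SCr = 359 / 88.4 = 4.061 mg/dL
CrCl = (140 − 79) × 57.6 / (72 × 4.061) = 3513.6 / 292.39 ≈ 12.0 mL/min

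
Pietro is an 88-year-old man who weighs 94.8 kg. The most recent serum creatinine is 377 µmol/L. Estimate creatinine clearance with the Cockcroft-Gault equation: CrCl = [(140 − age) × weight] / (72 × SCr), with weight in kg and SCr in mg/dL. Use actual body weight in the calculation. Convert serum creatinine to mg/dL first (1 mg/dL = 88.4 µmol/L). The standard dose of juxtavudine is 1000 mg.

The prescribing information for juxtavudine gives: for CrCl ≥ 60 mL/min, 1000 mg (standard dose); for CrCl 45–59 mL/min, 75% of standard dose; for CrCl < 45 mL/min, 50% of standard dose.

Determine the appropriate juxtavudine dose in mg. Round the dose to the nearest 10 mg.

SCr = 377 / 88.4 = 4.265 mg/dL
CrCl = (140 − 88) × 94.8 / (72 × 4.265) = 4929.6 / 307.08 ≈ 16.1 mL/min
CrCl ≈ 16 mL/min → bracket < 45 mL/min.
50% of 1000 mg = 500 mg

500 mg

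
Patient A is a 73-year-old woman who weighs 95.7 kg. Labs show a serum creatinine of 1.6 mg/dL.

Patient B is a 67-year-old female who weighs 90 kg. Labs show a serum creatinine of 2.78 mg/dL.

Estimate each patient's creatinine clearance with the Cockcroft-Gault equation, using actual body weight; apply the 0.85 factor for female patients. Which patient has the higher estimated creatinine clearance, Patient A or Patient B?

Patient A: CrCl = (140 − 73) × 95.7 / (72 × 1.6) × 0.85 = 6411.9 / 115.20 × 0.85 ≈ 47.3 mL/min
Patient B: CrCl = (140 − 67) × 90 / (72 × 2.78) × 0.85 = 6570.0 / 200.16 × 0.85 ≈ 27.9 mL/min
47.3 vs 27.9 mL/min → Patient A is higher.

Patient A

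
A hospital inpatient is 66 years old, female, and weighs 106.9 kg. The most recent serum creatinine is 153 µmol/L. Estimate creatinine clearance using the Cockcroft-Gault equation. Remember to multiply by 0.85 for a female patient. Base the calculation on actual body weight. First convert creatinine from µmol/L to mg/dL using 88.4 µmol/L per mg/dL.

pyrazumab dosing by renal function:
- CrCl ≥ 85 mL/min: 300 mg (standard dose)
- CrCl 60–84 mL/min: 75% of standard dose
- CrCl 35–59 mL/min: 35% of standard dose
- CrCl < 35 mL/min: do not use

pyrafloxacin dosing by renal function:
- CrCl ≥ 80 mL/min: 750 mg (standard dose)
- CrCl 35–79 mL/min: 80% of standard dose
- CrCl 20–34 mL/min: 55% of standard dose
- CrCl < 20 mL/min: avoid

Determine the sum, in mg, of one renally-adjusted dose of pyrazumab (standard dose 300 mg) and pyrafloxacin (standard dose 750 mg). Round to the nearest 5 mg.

705 mg

SCr = 153 / 88.4 = 1.731 mg/dL
CrCl = (140 − 66) × 106.9 / (72 × 1.731) × 0.85 = 7910.6 / 124.63 × 0.85 ≈ 54.0 mL/min
CrCl ≈ 54 mL/min.
pyrazumab: 35–59 mL/min → 35% of 300 mg = 105 mg.
pyrafloxacin: 35–79 mL/min → 80% of 750 mg = 600 mg.
Total = 105 + 600 = 705 mg.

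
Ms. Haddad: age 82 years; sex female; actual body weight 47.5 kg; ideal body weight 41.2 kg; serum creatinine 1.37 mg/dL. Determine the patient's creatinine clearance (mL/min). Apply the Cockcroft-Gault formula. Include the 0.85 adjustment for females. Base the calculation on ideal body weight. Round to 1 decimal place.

CrCl = (140 − 82) × 41.2 / (72 × 1.37) × 0.85 = 2389.6 / 98.64 × 0.85 ≈ 20.6 mL/min

20.6 mL/min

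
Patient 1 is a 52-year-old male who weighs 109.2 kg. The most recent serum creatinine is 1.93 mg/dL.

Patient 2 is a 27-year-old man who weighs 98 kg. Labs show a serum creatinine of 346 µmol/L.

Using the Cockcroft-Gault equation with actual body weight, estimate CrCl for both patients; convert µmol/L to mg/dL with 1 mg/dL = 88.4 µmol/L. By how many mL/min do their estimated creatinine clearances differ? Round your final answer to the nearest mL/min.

Patient 1: CrCl = (140 − 52) × 109.2 / (72 × 1.93) = 9609.6 / 138.96 ≈ 69.2 mL/min
Patient 2: SCr = 346 / 88.4 = 3.914 mg/dL
Patient 2: CrCl = (140 − 27) × 98 / (72 × 3.914) = 11074.0 / 281.81 ≈ 39.3 mL/min
|69.2 − 39.3| = 29.9 mL/min

30 mL/min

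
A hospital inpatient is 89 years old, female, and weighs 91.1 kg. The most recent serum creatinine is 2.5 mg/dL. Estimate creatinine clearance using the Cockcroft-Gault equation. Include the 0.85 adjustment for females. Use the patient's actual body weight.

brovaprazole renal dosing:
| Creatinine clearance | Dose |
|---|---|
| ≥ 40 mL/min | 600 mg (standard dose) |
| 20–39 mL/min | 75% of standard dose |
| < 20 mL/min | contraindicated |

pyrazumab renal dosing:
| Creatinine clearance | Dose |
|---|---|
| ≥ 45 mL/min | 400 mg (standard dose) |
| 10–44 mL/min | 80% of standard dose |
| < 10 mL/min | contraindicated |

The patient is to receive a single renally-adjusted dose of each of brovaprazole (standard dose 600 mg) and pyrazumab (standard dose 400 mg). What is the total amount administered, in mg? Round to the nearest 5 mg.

770 mg

CrCl = (140 − 89) × 91.1 / (72 × 2.5) × 0.85 = 4646.1 / 180.00 × 0.85 ≈ 21.9 mL/min
CrCl ≈ 22 mL/min.
brovaprazole: 20–39 mL/min → 75% of 600 mg = 450 mg.
pyrazumab: 10–44 mL/min → 80% of 400 mg = 320 mg.
Total = 450 + 320 = 770 mg.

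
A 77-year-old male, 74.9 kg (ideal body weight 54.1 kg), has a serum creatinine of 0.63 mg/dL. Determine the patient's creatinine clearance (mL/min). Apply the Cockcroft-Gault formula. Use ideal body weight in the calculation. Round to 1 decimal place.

CrCl = (140 − 77) × 54.1 / (72 × 0.63) = 3408.3 / 45.36 ≈ 75.1 mL/min

75.1 mL/min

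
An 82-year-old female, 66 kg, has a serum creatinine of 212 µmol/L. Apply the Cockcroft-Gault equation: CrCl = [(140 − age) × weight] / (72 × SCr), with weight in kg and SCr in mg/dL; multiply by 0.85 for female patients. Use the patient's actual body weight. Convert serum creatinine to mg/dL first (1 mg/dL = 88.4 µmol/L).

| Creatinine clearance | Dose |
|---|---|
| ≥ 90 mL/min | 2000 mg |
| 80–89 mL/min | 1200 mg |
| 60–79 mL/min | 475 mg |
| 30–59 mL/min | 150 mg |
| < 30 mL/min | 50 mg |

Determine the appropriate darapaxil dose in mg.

50 mg

SCr = 212 / 88.4 = 2.398 mg/dL
CrCl = (140 − 82) × 66 / (72 × 2.398) × 0.85 = 3828.0 / 172.66 × 0.85 ≈ 18.8 mL/min
CrCl ≈ 19 mL/min → bracket < 30 mL/min.
Dose for this bracket: 50 mg.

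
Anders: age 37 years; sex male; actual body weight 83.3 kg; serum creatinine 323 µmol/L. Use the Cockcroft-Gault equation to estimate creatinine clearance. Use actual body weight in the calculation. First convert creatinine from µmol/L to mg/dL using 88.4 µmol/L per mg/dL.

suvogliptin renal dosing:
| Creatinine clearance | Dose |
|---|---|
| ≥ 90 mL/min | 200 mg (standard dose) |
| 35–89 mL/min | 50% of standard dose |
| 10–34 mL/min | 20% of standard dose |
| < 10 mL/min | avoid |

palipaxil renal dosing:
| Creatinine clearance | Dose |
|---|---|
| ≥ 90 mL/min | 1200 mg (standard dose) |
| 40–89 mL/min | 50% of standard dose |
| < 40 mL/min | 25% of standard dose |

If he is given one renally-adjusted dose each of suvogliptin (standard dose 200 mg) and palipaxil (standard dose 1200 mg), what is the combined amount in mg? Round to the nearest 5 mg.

SCr = 323 / 88.4 = 3.654 mg/dL
CrCl = (140 − 37) × 83.3 / (72 × 3.654) = 8579.9 / 263.09 ≈ 32.6 mL/min
CrCl ≈ 33 mL/min.
suvogliptin: 10–34 mL/min → 20% of 200 mg = 40 mg.
palipaxil: < 40 mL/min → 25% of 1200 mg = 300 mg.
Total = 40 + 300 = 340 mg.

340 mg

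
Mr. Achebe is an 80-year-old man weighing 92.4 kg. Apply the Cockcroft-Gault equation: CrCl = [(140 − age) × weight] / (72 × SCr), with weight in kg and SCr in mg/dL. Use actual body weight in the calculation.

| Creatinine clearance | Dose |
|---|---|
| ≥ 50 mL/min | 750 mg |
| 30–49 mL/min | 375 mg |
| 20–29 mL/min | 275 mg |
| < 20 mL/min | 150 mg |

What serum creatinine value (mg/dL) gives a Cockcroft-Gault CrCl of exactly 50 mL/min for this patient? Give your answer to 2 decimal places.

Standard dose requires CrCl ≥ 50 mL/min.
Set (140 − 80) × 92.4 / (72 × SCr) = 50
SCr = (140 − 80) × 92.4 / (72 × 50) = 1.540 mg/dL

1.54 mg/dL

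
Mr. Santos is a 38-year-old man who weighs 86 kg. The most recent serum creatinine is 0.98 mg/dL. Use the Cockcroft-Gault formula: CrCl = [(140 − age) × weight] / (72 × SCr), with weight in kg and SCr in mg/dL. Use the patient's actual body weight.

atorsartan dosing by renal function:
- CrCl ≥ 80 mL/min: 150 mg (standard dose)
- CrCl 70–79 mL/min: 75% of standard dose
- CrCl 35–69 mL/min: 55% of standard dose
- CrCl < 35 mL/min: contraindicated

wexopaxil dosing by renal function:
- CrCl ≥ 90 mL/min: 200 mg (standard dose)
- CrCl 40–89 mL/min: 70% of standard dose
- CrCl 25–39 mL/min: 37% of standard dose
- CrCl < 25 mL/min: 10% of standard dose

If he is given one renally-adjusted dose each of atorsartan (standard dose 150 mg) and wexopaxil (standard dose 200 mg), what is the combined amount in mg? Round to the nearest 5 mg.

CrCl = (140 − 38) × 86 / (72 × 0.98) = 8772.0 / 70.56 ≈ 124.3 mL/min
CrCl ≈ 124 mL/min.
atorsartan: ≥ 80 mL/min → 100% of 150 mg = 150 mg.
wexopaxil: ≥ 90 mL/min → 100% of 200 mg = 200 mg.
Total = 150 + 200 = 350 mg.

350 mg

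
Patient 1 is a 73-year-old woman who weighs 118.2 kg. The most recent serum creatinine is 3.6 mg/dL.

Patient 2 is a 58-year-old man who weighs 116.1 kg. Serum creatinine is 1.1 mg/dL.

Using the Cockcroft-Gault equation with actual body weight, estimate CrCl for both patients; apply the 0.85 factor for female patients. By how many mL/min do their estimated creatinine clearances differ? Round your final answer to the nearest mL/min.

Patient 1: CrCl = (140 − 73) × 118.2 / (72 × 3.6) × 0.85 = 7919.4 / 259.20 × 0.85 ≈ 26.0 mL/min
Patient 2: CrCl = (140 − 58) × 116.1 / (72 × 1.1) = 9520.2 / 79.20 ≈ 120.2 mL/min
|26.0 − 120.2| = 94.2 mL/min

94 mL/min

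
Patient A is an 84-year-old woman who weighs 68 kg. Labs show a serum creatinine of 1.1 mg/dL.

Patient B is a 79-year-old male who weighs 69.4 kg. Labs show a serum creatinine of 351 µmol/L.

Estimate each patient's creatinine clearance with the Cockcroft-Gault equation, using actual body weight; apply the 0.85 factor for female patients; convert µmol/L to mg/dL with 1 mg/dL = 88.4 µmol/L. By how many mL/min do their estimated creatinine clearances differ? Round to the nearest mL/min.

Patient A: CrCl = (140 − 84) × 68 / (72 × 1.1) × 0.85 = 3808.0 / 79.20 × 0.85 ≈ 40.9 mL/min
Patient B: SCr = 351 / 88.4 = 3.971 mg/dL
Patient B: CrCl = (140 − 79) × 69.4 / (72 × 3.971) = 4233.4 / 285.91 ≈ 14.8 mL/min
|40.9 − 14.8| = 26.1 mL/min

26 mL/min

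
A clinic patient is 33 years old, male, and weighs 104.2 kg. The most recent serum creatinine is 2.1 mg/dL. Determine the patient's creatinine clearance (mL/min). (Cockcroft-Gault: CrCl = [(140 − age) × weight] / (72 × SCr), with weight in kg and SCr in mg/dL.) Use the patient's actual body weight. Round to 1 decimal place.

73.7 mL/min

CrCl = (140 − 33) × 104.2 / (72 × 2.1) = 11149.4 / 151.20 ≈ 73.7 mL/min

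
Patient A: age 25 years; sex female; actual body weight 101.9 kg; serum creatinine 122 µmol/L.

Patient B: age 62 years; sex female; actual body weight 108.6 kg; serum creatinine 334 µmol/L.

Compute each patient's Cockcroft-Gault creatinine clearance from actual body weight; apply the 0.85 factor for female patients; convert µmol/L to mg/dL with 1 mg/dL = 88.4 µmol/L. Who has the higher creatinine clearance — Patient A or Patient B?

Patient A

Patient A: SCr = 122 / 88.4 = 1.38 mg/dL
Patient A: CrCl = (140 − 25) × 101.9 / (72 × 1.38) × 0.85 = 11718.5 / 99.36 × 0.85 ≈ 100.2 mL/min
Patient B: SCr = 334 / 88.4 = 3.778 mg/dL
Patient B: CrCl = (140 − 62) × 108.6 / (72 × 3.778) × 0.85 = 8470.8 / 272.02 × 0.85 ≈ 26.5 mL/min
100.2 vs 26.5 mL/min → Patient A is higher.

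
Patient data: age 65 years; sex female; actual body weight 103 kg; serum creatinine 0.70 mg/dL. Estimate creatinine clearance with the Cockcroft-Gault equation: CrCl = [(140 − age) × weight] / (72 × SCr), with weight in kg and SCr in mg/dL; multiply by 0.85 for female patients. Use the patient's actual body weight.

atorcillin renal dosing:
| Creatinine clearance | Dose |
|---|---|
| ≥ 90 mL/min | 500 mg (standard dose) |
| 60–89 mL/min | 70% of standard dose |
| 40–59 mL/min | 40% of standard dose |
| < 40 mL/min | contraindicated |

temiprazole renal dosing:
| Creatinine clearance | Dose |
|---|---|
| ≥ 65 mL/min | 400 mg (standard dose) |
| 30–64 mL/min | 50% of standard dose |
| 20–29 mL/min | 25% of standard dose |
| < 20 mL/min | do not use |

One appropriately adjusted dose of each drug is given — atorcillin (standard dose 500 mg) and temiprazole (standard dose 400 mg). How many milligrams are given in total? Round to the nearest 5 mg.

CrCl = (140 − 65) × 103 / (72 × 0.7) × 0.85 = 7725.0 / 50.40 × 0.85 ≈ 130.3 mL/min
CrCl ≈ 130 mL/min.
atorcillin: ≥ 90 mL/min → 100% of 500 mg = 500 mg.
temiprazole: ≥ 65 mL/min → 100% of 400 mg = 400 mg.
Total = 500 + 400 = 900 mg.

900 mg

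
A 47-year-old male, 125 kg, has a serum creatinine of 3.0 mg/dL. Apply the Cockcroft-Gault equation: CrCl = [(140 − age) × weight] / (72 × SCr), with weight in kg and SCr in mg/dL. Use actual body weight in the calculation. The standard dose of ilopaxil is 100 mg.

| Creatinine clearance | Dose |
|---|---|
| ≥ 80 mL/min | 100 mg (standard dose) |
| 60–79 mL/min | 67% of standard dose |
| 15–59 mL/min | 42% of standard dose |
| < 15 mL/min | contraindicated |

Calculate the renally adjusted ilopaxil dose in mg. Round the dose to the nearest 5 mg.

CrCl = (140 − 47) × 125 / (72 × 3) = 11625.0 / 216.00 ≈ 53.8 mL/min
CrCl ≈ 54 mL/min → bracket 15–59 mL/min.
42% of 100 mg = 42 mg → 40 mg

40 mg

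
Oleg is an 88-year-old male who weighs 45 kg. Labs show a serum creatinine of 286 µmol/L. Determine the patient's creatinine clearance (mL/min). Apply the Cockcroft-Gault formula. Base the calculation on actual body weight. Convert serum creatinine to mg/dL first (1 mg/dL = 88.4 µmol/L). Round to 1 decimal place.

SCr = 286 / 88.4 = 3.235 mg/dL
CrCl = (140 − 88) × 45 / (72 × 3.235) = 2340.0 / 232.92 ≈ 10.0 mL/min

10.0 mL/min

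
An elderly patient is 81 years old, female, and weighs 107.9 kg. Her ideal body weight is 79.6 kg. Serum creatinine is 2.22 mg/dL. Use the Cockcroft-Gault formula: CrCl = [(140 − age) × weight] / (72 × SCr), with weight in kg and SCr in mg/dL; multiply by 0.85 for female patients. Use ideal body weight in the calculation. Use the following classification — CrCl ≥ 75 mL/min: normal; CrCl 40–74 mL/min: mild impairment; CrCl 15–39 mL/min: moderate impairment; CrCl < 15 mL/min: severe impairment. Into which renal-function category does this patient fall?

moderate impairment

CrCl = (140 − 81) × 79.6 / (72 × 2.22) × 0.85 = 4696.4 / 159.84 × 0.85 ≈ 25.0 mL/min
25 mL/min falls in the 'moderate impairment' range.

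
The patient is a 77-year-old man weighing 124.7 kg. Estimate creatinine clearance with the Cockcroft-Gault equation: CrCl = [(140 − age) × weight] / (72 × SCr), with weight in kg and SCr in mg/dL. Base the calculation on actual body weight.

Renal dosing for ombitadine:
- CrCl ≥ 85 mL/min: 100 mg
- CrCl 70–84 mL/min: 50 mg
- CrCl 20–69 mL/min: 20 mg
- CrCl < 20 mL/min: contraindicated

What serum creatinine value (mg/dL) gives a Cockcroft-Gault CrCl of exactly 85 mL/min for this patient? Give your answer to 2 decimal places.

1.28 mg/dL

Standard dose requires CrCl ≥ 85 mL/min.
Set (140 − 77) × 124.7 / (72 × SCr) = 85
SCr = (140 − 77) × 124.7 / (72 × 85) = 1.284 mg/dL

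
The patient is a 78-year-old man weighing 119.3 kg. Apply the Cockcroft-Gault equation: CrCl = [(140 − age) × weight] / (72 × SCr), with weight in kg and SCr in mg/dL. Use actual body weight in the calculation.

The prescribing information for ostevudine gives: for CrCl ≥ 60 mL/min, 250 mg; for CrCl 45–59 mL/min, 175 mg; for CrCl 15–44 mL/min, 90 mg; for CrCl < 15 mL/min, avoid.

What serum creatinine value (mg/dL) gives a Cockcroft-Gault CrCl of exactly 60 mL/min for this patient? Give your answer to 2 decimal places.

1.71 mg/dL

Standard dose requires CrCl ≥ 60 mL/min.
Set (140 − 78) × 119.3 / (72 × SCr) = 60
SCr = (140 − 78) × 119.3 / (72 × 60) = 1.712 mg/dL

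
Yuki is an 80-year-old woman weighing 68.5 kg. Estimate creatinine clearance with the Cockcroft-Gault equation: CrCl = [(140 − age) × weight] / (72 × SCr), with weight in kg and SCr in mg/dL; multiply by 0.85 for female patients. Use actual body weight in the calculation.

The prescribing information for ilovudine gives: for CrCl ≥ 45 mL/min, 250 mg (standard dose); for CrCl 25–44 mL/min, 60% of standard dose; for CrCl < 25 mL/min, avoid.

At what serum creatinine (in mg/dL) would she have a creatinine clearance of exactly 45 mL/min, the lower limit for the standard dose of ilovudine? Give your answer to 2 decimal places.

Standard dose requires CrCl ≥ 45 mL/min.
Set (140 − 80) × 68.5 × 0.85 / (72 × SCr) = 45
SCr = (140 − 80) × 68.5 × 0.85 / (72 × 45) = 1.078 mg/dL

1.08 mg/dL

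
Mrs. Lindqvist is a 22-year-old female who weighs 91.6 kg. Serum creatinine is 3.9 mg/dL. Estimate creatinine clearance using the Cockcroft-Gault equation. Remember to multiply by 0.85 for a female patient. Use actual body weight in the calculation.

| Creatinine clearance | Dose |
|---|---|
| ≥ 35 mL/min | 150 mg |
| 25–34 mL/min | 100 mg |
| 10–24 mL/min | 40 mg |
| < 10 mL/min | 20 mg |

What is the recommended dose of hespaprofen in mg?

100 mg

CrCl = (140 − 22) × 91.6 / (72 × 3.9) × 0.85 = 10808.8 / 280.80 × 0.85 ≈ 32.7 mL/min
CrCl ≈ 33 mL/min → bracket 25–34 mL/min.
Dose for this bracket: 100 mg.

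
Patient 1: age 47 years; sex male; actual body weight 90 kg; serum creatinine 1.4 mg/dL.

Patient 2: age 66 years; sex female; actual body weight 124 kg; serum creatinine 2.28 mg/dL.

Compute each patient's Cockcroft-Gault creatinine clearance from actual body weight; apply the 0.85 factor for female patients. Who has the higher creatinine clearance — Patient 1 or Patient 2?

Patient 1

Patient 1: CrCl = (140 − 47) × 90 / (72 × 1.4) = 8370.0 / 100.80 ≈ 83.0 mL/min
Patient 2: CrCl = (140 − 66) × 124 / (72 × 2.28) × 0.85 = 9176.0 / 164.16 × 0.85 ≈ 47.5 mL/min
83.0 vs 47.5 mL/min → Patient 1 is higher.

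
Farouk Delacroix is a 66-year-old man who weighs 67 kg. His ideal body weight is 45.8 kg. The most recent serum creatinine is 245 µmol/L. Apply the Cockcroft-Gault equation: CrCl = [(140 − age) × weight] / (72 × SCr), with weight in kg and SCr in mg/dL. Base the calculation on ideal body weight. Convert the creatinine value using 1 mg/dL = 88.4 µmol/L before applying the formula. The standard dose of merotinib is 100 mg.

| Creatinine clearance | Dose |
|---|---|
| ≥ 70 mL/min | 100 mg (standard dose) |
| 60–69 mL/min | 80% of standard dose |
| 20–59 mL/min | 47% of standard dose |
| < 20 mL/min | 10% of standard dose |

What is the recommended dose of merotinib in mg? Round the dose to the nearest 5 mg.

10 mg

SCr = 245 / 88.4 = 2.771 mg/dL
CrCl = (140 − 66) × 45.8 / (72 × 2.771) = 3389.2 / 199.51 ≈ 17.0 mL/min
CrCl ≈ 17 mL/min → bracket < 20 mL/min.
10% of 100 mg = 10 mg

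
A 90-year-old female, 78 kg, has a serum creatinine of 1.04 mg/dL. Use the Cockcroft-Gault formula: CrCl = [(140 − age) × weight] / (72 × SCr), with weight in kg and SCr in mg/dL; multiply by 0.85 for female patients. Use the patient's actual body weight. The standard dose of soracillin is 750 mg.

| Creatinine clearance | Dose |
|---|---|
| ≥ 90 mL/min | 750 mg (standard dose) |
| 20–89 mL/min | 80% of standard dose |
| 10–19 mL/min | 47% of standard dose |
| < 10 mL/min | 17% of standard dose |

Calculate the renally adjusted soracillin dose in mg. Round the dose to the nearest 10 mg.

600 mg

CrCl = (140 − 90) × 78 / (72 × 1.04) × 0.85 = 3900.0 / 74.88 × 0.85 ≈ 44.3 mL/min
CrCl ≈ 44 mL/min → bracket 20–89 mL/min.
80% of 750 mg = 600 mg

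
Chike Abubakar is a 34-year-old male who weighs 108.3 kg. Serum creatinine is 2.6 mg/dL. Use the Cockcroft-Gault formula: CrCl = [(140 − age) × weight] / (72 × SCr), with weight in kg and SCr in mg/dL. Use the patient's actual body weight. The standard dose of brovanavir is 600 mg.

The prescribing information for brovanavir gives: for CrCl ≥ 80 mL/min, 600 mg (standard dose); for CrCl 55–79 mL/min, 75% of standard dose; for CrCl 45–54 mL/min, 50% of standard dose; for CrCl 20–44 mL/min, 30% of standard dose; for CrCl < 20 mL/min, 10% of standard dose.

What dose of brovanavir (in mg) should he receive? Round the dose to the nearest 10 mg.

450 mg

CrCl = (140 − 34) × 108.3 / (72 × 2.6) = 11479.8 / 187.20 ≈ 61.3 mL/min
CrCl ≈ 61 mL/min → bracket 55–79 mL/min.
75% of 600 mg = 450 mg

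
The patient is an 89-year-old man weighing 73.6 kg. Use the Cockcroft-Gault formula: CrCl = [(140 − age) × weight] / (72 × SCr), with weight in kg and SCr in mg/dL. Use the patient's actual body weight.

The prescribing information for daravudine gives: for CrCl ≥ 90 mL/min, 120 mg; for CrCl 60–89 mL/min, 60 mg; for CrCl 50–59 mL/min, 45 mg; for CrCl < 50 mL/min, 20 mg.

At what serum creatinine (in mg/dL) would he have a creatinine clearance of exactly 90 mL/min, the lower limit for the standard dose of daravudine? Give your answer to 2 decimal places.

0.58 mg/dL

Standard dose requires CrCl ≥ 90 mL/min.
Set (140 − 89) × 73.6 / (72 × SCr) = 90
SCr = (140 − 89) × 73.6 / (72 × 90) = 0.579 mg/dL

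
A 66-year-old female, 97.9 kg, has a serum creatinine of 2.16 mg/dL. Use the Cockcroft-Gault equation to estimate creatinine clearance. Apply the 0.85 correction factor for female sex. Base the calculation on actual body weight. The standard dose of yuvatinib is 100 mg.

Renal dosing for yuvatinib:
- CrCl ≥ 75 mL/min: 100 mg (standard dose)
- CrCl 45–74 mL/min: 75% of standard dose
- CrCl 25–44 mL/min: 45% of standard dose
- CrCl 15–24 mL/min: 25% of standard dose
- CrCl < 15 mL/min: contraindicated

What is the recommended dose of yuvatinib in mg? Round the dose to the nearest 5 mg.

45 mg

CrCl = (140 − 66) × 97.9 / (72 × 2.16) × 0.85 = 7244.6 / 155.52 × 0.85 ≈ 39.6 mL/min
CrCl ≈ 40 mL/min → bracket 25–44 mL/min.
45% of 100 mg = 45 mg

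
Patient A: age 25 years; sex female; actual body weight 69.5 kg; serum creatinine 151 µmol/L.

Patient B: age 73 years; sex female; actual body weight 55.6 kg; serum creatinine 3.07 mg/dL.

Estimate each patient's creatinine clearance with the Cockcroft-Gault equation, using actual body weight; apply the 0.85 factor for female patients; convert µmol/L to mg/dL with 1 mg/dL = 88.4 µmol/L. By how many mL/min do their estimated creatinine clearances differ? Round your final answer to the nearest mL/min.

41 mL/min

Patient A: SCr = 151 / 88.4 = 1.708 mg/dL
Patient A: CrCl = (140 − 25) × 69.5 / (72 × 1.708) × 0.85 = 7992.5 / 122.98 × 0.85 ≈ 55.2 mL/min
Patient B: CrCl = (140 − 73) × 55.6 / (72 × 3.07) × 0.85 = 3725.2 / 221.04 × 0.85 ≈ 14.3 mL/min
|55.2 − 14.3| = 40.9 mL/min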